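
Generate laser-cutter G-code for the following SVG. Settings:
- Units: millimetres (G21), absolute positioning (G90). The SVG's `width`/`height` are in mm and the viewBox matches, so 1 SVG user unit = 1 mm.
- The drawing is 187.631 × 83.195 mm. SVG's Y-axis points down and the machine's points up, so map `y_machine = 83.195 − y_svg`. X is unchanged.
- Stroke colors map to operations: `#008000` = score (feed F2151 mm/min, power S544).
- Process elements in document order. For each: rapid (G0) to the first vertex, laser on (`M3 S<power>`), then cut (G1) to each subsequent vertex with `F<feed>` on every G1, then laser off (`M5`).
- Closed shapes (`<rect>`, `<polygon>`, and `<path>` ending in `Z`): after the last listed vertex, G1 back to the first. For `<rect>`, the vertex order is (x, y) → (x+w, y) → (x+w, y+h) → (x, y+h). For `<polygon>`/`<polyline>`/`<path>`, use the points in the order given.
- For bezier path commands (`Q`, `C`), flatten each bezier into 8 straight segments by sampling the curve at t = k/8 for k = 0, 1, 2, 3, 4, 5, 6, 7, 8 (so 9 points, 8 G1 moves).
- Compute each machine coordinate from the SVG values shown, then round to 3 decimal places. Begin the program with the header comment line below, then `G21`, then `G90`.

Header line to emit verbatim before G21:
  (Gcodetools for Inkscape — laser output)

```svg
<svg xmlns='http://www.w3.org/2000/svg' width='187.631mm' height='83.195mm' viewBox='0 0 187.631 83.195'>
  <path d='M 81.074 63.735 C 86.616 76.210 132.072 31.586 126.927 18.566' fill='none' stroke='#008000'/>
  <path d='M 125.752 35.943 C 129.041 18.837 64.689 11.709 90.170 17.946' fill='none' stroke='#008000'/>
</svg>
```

viewBox `0 0 187.631 83.195` with mm width/height → 1 unit = 1 mm. Flip: y_m = 83.195 − y_svg.

**Shape 1** — `<path>` cubic bezier, stroke `#008000` → score (S544, F2151). Control points (SVG): P0=(81.074,63.735), P1=(86.616,76.210), P2=(132.072,31.586), P3=(126.927,18.566); sampled at t=k/8. Machine vertices: (81.074,19.460) → (84.846,17.285) → (91.300,19.424) → (99.374,24.837) → (108.008,32.484) → (116.141,41.326) → (122.712,50.324) → (126.661,58.438) → (126.927,64.629). Open path.

**Shape 2** — `<path>` cubic bezier, stroke `#008000` → score (S544, F2151). Control points (SVG): P0=(125.752,35.943), P1=(129.041,18.837), P2=(64.689,11.709), P3=(90.170,17.946); sampled at t=k/8. Machine vertices: (125.752,47.252) → (124.122,53.192) → (117.997,58.158) → (109.220,62.108) → (99.639,65.004) → (91.098,66.806) → (85.442,67.474) → (84.518,66.968) → (90.170,65.249). Open path.

(Gcodetools for Inkscape — laser output)
G21
G90
G0 X81.074 Y19.460
M3 S544
G1 X84.846 Y17.285 F2151
G1 X91.300 Y19.424 F2151
G1 X99.374 Y24.837 F2151
G1 X108.008 Y32.484 F2151
G1 X116.141 Y41.326 F2151
G1 X122.712 Y50.324 F2151
G1 X126.661 Y58.438 F2151
G1 X126.927 Y64.629 F2151
M5
G0 X125.752 Y47.252
M3 S544
G1 X124.122 Y53.192 F2151
G1 X117.997 Y58.158 F2151
G1 X109.220 Y62.108 F2151
G1 X99.639 Y65.004 F2151
G1 X91.098 Y66.806 F2151
G1 X85.442 Y67.474 F2151
G1 X84.518 Y66.968 F2151
G1 X90.170 Y65.249 F2151
M5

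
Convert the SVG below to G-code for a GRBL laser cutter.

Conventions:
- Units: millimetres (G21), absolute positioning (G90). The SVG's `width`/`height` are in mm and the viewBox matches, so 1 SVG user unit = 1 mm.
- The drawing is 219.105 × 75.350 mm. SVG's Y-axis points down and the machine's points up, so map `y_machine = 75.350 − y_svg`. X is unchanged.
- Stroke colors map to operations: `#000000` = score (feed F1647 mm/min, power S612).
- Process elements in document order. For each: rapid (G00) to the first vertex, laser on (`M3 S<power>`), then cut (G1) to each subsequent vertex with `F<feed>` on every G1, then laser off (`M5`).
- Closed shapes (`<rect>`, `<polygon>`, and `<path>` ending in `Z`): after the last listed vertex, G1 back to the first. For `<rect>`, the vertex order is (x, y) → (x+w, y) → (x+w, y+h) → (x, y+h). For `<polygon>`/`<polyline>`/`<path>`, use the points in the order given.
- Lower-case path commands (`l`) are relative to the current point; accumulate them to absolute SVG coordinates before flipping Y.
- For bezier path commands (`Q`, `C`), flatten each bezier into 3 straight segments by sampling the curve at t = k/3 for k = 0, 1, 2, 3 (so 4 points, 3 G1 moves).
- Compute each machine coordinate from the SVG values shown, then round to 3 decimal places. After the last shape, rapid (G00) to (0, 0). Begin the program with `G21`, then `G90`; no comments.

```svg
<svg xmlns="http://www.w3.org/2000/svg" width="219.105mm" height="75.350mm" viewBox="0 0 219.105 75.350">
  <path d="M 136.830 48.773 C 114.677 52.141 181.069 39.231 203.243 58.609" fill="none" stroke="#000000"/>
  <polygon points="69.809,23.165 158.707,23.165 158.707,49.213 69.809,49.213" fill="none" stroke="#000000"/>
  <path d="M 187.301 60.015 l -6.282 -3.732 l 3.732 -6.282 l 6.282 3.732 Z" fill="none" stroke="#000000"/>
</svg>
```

viewBox `0 0 219.105 75.350` with mm width/height → 1 unit = 1 mm. Flip: y_m = 75.350 − y_svg.

**Shape 1** — `<path>` cubic bezier, stroke `#000000` → score (S612, F1647). Control points (SVG): P0=(136.830,48.773), P1=(114.677,52.141), P2=(181.069,39.231), P3=(203.243,58.609); sampled at t=k/3. Machine vertices: (136.830,26.577) → (139.275,26.836) → (171.247,27.155) → (203.243,16.741). Open path.

**Shape 2** — `<polygon>` rectangle, stroke `#000000` → score (S612, F1647). Machine vertices: (69.809,52.185) → (158.707,52.185) → (158.707,26.137) → (69.809,26.137) → (69.809,52.185). Closed: final G1 returns to the first vertex.

**Shape 3** — `<path>` regular polygon, stroke `#000000` → score (S612, F1647). Machine vertices: (187.301,15.335) → (181.019,19.067) → (184.751,25.349) → (191.033,21.617) → (187.301,15.335). Closed: final G1 returns to the first vertex.

G21
G90
G00 X136.830 Y26.577
M3 S612
G1 X139.275 Y26.836 F1647
G1 X171.247 Y27.155 F1647
G1 X203.243 Y16.741 F1647
M5
G00 X69.809 Y52.185
M3 S612
G1 X158.707 Y52.185 F1647
G1 X158.707 Y26.137 F1647
G1 X69.809 Y26.137 F1647
G1 X69.809 Y52.185 F1647
M5
G00 X187.301 Y15.335
M3 S612
G1 X181.019 Y19.067 F1647
G1 X184.751 Y25.349 F1647
G1 X191.033 Y21.617 F1647
G1 X187.301 Y15.335 F1647
M5
G00 X0.000 Y0.000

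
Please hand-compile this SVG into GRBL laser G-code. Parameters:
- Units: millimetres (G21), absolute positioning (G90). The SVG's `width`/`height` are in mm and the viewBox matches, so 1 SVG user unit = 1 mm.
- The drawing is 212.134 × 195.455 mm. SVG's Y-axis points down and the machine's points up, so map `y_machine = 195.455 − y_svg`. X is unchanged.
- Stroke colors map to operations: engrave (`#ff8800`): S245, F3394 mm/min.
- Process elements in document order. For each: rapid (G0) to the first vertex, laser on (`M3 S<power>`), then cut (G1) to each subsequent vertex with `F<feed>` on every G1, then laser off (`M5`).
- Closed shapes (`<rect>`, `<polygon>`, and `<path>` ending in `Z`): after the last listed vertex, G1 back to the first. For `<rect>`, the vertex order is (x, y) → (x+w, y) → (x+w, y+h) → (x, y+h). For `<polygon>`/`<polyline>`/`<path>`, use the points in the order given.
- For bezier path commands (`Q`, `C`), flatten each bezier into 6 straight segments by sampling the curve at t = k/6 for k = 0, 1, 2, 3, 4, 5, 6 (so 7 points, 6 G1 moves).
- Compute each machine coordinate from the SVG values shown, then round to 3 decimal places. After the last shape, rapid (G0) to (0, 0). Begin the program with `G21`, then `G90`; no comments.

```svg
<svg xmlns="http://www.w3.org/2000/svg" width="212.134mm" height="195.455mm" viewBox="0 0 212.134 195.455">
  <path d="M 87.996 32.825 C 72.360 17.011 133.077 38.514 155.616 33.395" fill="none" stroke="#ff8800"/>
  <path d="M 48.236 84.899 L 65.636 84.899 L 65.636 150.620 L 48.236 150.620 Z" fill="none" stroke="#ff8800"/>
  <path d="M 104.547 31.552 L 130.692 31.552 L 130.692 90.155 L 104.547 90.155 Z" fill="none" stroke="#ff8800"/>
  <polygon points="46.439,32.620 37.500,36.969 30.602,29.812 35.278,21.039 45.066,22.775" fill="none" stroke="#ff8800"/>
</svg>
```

viewBox `0 0 212.134 195.455` with mm width/height → 1 unit = 1 mm. Flip: y_m = 195.455 − y_svg.

**Shape 1** — `<path>` cubic bezier, stroke `#ff8800` → engrave (S245, F3394). Control points (SVG): P0=(87.996,32.825), P1=(72.360,17.011), P2=(133.077,38.514), P3=(155.616,33.395); sampled at t=k/6. Machine vertices: (87.996,162.630) → (86.011,167.723) → (93.569,168.373) → (107.490,166.356) → (124.593,163.447) → (141.695,161.423) → (155.616,162.060). Open path.

**Shape 2** — `<path>` rectangle, stroke `#ff8800` → engrave (S245, F3394). Machine vertices: (48.236,110.556) → (65.636,110.556) → (65.636,44.835) → (48.236,44.835) → (48.236,110.556). Closed: final G1 returns to the first vertex.

**Shape 3** — `<path>` rectangle, stroke `#ff8800` → engrave (S245, F3394). Machine vertices: (104.547,163.903) → (130.692,163.903) → (130.692,105.300) → (104.547,105.300) → (104.547,163.903). Closed: final G1 returns to the first vertex.

**Shape 4** — `<polygon>` regular polygon, stroke `#ff8800` → engrave (S245, F3394). Machine vertices: (46.439,162.835) → (37.500,158.486) → (30.602,165.643) → (35.278,174.416) → (45.066,172.680) → (46.439,162.835). Closed: final G1 returns to the first vertex.

G21
G90
G0 X87.996 Y162.630
M3 S245
G1 X86.011 Y167.723 F3394
G1 X93.569 Y168.373 F3394
G1 X107.490 Y166.356 F3394
G1 X124.593 Y163.447 F3394
G1 X141.695 Y161.423 F3394
G1 X155.616 Y162.060 F3394
M5
G0 X48.236 Y110.556
M3 S245
G1 X65.636 Y110.556 F3394
G1 X65.636 Y44.835 F3394
G1 X48.236 Y44.835 F3394
G1 X48.236 Y110.556 F3394
M5
G0 X104.547 Y163.903
M3 S245
G1 X130.692 Y163.903 F3394
G1 X130.692 Y105.300 F3394
G1 X104.547 Y105.300 F3394
G1 X104.547 Y163.903 F3394
M5
G0 X46.439 Y162.835
M3 S245
G1 X37.500 Y158.486 F3394
G1 X30.602 Y165.643 F3394
G1 X35.278 Y174.416 F3394
G1 X45.066 Y172.680 F3394
G1 X46.439 Y162.835 F3394
M5
G0 X0.000 Y0.000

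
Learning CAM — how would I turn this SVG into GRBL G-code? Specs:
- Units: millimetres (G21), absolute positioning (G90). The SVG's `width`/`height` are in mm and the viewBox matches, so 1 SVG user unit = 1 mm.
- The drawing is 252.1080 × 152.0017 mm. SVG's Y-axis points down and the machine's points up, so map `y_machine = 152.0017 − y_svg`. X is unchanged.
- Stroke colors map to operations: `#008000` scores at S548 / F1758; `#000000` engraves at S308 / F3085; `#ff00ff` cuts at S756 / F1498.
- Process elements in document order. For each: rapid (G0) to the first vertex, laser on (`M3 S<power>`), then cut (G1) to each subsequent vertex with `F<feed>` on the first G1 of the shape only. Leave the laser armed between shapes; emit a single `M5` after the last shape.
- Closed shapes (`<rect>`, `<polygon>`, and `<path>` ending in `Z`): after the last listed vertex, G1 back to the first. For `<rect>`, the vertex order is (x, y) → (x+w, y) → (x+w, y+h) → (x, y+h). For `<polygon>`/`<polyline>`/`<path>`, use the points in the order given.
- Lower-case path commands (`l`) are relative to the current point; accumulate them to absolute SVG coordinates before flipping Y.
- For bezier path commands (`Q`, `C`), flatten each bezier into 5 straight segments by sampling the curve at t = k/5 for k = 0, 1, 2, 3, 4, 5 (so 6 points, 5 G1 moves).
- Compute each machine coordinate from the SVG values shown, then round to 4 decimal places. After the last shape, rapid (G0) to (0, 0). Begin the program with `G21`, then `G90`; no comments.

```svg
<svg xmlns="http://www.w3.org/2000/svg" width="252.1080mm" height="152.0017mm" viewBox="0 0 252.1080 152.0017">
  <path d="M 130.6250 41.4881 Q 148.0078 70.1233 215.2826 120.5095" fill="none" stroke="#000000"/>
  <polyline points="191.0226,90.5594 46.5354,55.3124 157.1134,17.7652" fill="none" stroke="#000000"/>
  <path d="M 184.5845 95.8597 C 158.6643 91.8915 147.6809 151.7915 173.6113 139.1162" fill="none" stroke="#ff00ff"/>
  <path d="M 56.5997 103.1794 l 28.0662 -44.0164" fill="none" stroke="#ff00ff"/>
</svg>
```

viewBox `0 0 252.1080 152.0017` with mm width/height → 1 unit = 1 mm. Flip: y_m = 152.0017 − y_svg.

**Shape 1** — `<path>` quadratic bezier, stroke `#000000` → engrave (S308, F3085). Control points (SVG): P0=(130.6250,41.4881), P1=(148.0078,70.1233), P2=(215.2826,120.5095); sampled at t=k/5. Machine vertices: (130.6250,110.5136) → (139.5738,98.1895) → (152.5140,84.1253) → (169.4455,68.3210) → (190.3684,50.7766) → (215.2826,31.4922). Open path.

**Shape 2** — `<polyline>` open polyline, stroke `#000000` → engrave (S308, F3085). Machine vertices: (191.0226,61.4423) → (46.5354,96.6893) → (157.1134,134.2365). Open path.

**Shape 3** — `<path>` cubic bezier, stroke `#ff00ff` → cut (S756, F1498). Control points (SVG): P0=(184.5845,95.8597), P1=(158.6643,91.8915), P2=(147.6809,151.7915), P3=(173.6113,139.1162); sampled at t=k/5. Machine vertices: (184.5845,56.1420) → (171.0006,51.9503) → (162.0565,38.9795) → (158.8069,23.7789) → (162.3069,12.8978) → (173.6113,12.8855). Open path.

**Shape 4** — `<path>` line segment, stroke `#ff00ff` → cut (S756, F1498). Machine vertices: (56.5997,48.8223) → (84.6659,92.8387). Open path.

G21
G90
G0 X130.6250 Y110.5136
M3 S308
G1 X139.5738 Y98.1895 F3085
G1 X152.5140 Y84.1253
G1 X169.4455 Y68.3210
G1 X190.3684 Y50.7766
G1 X215.2826 Y31.4922
G0 X191.0226 Y61.4423
M3 S308
G1 X46.5354 Y96.6893 F3085
G1 X157.1134 Y134.2365
G0 X184.5845 Y56.1420
M3 S756
G1 X171.0006 Y51.9503 F1498
G1 X162.0565 Y38.9795
G1 X158.8069 Y23.7789
G1 X162.3069 Y12.8978
G1 X173.6113 Y12.8855
G0 X56.5997 Y48.8223
M3 S756
G1 X84.6659 Y92.8387 F1498
M5
G0 X0.0000 Y0.0000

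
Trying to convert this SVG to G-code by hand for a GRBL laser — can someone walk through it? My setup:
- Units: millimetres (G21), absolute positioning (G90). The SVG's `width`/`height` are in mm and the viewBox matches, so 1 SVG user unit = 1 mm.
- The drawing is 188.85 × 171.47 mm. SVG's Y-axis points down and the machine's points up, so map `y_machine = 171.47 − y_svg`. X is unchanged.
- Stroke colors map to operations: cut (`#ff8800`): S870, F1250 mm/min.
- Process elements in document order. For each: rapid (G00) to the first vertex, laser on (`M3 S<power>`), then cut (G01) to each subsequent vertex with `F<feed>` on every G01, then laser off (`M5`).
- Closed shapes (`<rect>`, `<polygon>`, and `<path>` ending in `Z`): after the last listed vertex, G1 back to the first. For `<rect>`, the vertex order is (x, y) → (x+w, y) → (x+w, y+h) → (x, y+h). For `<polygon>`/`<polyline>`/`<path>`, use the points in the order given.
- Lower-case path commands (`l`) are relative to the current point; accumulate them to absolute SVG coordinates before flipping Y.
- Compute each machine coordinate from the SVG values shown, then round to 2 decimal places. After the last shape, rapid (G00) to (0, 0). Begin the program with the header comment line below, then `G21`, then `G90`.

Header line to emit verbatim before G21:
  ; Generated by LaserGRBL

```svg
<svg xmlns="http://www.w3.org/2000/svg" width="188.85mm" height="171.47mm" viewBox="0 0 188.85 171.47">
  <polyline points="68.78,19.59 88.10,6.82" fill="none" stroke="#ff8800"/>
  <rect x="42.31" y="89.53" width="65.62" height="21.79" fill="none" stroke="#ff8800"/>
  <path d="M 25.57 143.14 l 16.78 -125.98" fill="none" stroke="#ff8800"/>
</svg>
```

Since the viewBox matches the mm dimensions, user units are millimetres directly. The only transform is the Y-flip y_m = 171.47 − y_svg.

Shape 1 is a line segment drawn with `<polyline>`. Its stroke #ff8800 means cut at S870, F1250. After flipping Y the toolpath is (68.78,151.88) → (88.10,164.65).

Shape 2 is a rectangle drawn with `<rect>`. Its stroke #ff8800 means cut at S870, F1250. After flipping Y the toolpath is (42.31,81.94) → (107.93,81.94) → (107.93,60.15) → (42.31,60.15) → (42.31,81.94), returning to the start.

Shape 3 is a line segment drawn with `<path>`. Its stroke #ff8800 means cut at S870, F1250. After flipping Y the toolpath is (25.57,28.33) → (42.35,154.31).

; Generated by LaserGRBL
G21
G90
G00 X68.78 Y151.88
M3 S870
G01 X88.10 Y164.65 F1250
M5
G00 X42.31 Y81.94
M3 S870
G01 X107.93 Y81.94 F1250
G01 X107.93 Y60.15 F1250
G01 X42.31 Y60.15 F1250
G01 X42.31 Y81.94 F1250
M5
G00 X25.57 Y28.33
M3 S870
G01 X42.35 Y154.31 F1250
M5
G00 X0.00 Y0.00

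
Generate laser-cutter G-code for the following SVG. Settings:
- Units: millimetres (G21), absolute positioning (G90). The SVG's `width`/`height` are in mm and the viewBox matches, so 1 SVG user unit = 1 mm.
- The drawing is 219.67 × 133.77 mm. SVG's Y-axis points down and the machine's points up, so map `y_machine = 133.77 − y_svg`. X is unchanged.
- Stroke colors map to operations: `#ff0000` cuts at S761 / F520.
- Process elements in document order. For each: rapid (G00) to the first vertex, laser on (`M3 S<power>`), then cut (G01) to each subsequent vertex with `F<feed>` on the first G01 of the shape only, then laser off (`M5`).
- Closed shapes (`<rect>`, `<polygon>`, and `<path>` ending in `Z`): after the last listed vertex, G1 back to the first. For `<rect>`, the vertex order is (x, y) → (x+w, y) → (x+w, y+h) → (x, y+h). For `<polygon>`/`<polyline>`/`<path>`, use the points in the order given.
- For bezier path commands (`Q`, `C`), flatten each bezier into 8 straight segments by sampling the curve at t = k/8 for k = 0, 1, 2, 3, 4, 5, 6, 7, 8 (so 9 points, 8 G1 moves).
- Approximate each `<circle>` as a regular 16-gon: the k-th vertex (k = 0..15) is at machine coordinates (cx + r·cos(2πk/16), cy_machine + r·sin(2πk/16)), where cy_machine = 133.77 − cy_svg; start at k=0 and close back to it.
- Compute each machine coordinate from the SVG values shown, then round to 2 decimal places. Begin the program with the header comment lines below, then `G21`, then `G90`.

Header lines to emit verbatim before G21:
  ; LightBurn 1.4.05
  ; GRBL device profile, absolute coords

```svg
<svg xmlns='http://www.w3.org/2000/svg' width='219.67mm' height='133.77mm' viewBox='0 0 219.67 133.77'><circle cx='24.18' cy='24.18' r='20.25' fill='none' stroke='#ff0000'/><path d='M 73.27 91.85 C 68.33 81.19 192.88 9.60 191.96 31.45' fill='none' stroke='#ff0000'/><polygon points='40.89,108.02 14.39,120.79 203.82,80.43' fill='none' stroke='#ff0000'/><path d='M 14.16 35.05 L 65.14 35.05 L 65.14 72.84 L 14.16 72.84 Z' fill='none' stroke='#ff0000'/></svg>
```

viewBox `0 0 219.67 133.77` with mm width/height → 1 unit = 1 mm. Flip: y_m = 133.77 − y_svg.

**Shape 1** — `<circle>` circle, stroke `#ff0000` → cut (S761, F520). Machine vertices: (44.43,109.59) → (42.89,117.34) → (38.50,123.91) → (31.93,128.30) → (24.18,129.84) → (16.43,128.30) → (9.86,123.91) → (5.47,117.34) → (3.93,109.59) → (5.47,101.84) → (9.86,95.27) → (16.43,90.88) → (24.18,89.34) → (31.93,90.88) → (38.50,95.27) → (42.89,101.84) → (44.43,109.59). Closed: final G1 returns to the first vertex.

**Shape 2** — `<path>` cubic bezier, stroke `#ff0000` → cut (S761, F520). Control points (SVG): P0=(73.27,91.85), P1=(68.33,81.19), P2=(192.88,9.60), P3=(191.96,31.45); sampled at t=k/8. Machine vertices: (73.27,41.92) → (76.99,48.47) → (89.86,58.93) → (108.90,71.48) → (131.11,84.31) → (153.51,95.62) → (173.11,103.60) → (186.92,106.44) → (191.96,102.32). Open path.

**Shape 3** — `<polygon>` closed polygon, stroke `#ff0000` → cut (S761, F520). Machine vertices: (40.89,25.75) → (14.39,12.98) → (203.82,53.34) → (40.89,25.75). Closed: final G1 returns to the first vertex.

**Shape 4** — `<path>` rectangle, stroke `#ff0000` → cut (S761, F520). Machine vertices: (14.16,98.72) → (65.14,98.72) → (65.14,60.93) → (14.16,60.93) → (14.16,98.72). Closed: final G1 returns to the first vertex.

; LightBurn 1.4.05
; GRBL device profile, absolute coords
G21
G90
G00 X44.43 Y109.59
M3 S761
G01 X42.89 Y117.34 F520
G01 X38.50 Y123.91
G01 X31.93 Y128.30
G01 X24.18 Y129.84
G01 X16.43 Y128.30
G01 X9.86 Y123.91
G01 X5.47 Y117.34
G01 X3.93 Y109.59
G01 X5.47 Y101.84
G01 X9.86 Y95.27
G01 X16.43 Y90.88
G01 X24.18 Y89.34
G01 X31.93 Y90.88
G01 X38.50 Y95.27
G01 X42.89 Y101.84
G01 X44.43 Y109.59
M5
G00 X73.27 Y41.92
M3 S761
G01 X76.99 Y48.47 F520
G01 X89.86 Y58.93
G01 X108.90 Y71.48
G01 X131.11 Y84.31
G01 X153.51 Y95.62
G01 X173.11 Y103.60
G01 X186.92 Y106.44
G01 X191.96 Y102.32
M5
G00 X40.89 Y25.75
M3 S761
G01 X14.39 Y12.98 F520
G01 X203.82 Y53.34
G01 X40.89 Y25.75
M5
G00 X14.16 Y98.72
M3 S761
G01 X65.14 Y98.72 F520
G01 X65.14 Y60.93
G01 X14.16 Y60.93
G01 X14.16 Y98.72
M5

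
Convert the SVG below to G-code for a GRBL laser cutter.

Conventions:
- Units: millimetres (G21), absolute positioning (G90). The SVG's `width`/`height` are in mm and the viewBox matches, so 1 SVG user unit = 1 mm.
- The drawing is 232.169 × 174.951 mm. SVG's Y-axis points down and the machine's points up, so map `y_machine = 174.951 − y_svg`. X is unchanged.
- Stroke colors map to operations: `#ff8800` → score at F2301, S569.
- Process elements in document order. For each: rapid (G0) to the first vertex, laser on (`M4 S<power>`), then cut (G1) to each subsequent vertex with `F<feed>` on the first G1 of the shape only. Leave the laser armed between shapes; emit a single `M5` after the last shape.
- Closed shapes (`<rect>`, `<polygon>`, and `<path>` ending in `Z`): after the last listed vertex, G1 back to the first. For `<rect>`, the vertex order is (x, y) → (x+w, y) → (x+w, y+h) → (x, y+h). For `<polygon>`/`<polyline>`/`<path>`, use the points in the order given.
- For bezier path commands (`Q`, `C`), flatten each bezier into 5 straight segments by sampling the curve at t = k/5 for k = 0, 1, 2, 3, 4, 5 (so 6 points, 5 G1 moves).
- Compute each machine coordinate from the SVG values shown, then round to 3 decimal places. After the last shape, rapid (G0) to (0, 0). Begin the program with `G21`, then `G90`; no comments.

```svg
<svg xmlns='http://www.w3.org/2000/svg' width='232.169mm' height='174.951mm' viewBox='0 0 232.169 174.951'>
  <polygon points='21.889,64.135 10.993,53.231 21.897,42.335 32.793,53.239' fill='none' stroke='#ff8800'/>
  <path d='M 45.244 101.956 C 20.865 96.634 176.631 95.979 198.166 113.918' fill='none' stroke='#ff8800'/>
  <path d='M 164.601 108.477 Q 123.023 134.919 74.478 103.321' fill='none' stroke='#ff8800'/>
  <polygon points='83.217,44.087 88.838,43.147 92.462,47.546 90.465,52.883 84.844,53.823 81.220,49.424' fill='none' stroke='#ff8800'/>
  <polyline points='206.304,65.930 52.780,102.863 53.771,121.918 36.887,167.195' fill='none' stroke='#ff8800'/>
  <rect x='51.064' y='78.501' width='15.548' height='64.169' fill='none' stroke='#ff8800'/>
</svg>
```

G21
G90
G0 X21.889 Y110.816
M4 S569
G1 X10.993 Y121.720 F2301
G1 X21.897 Y132.616
G1 X32.793 Y121.712
G1 X21.889 Y110.816
G0 X45.244 Y72.995
M4 S569
G1 X49.719 Y75.517 F2301
G1 X82.339 Y76.250
G1 X128.013 Y74.526
G1 X171.652 Y69.677
G1 X198.166 Y61.033
G0 X164.601 Y66.474
M4 S569
G1 X147.691 Y58.219 F2301
G1 X130.224 Y54.607
G1 X112.199 Y55.638
G1 X93.617 Y61.312
G1 X74.478 Y71.630
G0 X83.217 Y130.864
M4 S569
G1 X88.838 Y131.804 F2301
G1 X92.462 Y127.405
G1 X90.465 Y122.068
G1 X84.844 Y121.128
G1 X81.220 Y125.527
G1 X83.217 Y130.864
G0 X206.304 Y109.021
M4 S569
G1 X52.780 Y72.088 F2301
G1 X53.771 Y53.033
G1 X36.887 Y7.756
G0 X51.064 Y96.450
M4 S569
G1 X66.612 Y96.450 F2301
G1 X66.612 Y32.281
G1 X51.064 Y32.281
G1 X51.064 Y96.450
M5
G0 X0.000 Y0.000

Since the viewBox matches the mm dimensions, user units are millimetres directly. The only transform is the Y-flip y_m = 174.951 − y_svg.

Shape 1 is a regular polygon drawn with `<polygon>`. Its stroke #ff8800 means score at S569, F2301. After flipping Y the toolpath is (21.889,110.816) → (10.993,121.720) → (21.897,132.616) → (32.793,121.712) → (21.889,110.816), returning to the start.

Shape 2 is a cubic bezier drawn with `<path>`. Its stroke #ff8800 means score at S569, F2301. After flipping Y the toolpath is (45.244,72.995) → (49.719,75.517) → (82.339,76.250) → (128.013,74.526) → (171.652,69.677) → (198.166,61.033).

Shape 3 is a quadratic bezier drawn with `<path>`. Its stroke #ff8800 means score at S569, F2301. After flipping Y the toolpath is (164.601,66.474) → (147.691,58.219) → (130.224,54.607) → (112.199,55.638) → (93.617,61.312) → (74.478,71.630).

Shape 4 is a regular polygon drawn with `<polygon>`. Its stroke #ff8800 means score at S569, F2301. After flipping Y the toolpath is (83.217,130.864) → (88.838,131.804) → (92.462,127.405) → (90.465,122.068) → (84.844,121.128) → (81.220,125.527) → (83.217,130.864), returning to the start.

Shape 5 is a open polyline drawn with `<polyline>`. Its stroke #ff8800 means score at S569, F2301. After flipping Y the toolpath is (206.304,109.021) → (52.780,72.088) → (53.771,53.033) → (36.887,7.756).

Shape 6 is a rectangle drawn with `<rect>`. Its stroke #ff8800 means score at S569, F2301. After flipping Y the toolpath is (51.064,96.450) → (66.612,96.450) → (66.612,32.281) → (51.064,32.281) → (51.064,96.450), returning to the start.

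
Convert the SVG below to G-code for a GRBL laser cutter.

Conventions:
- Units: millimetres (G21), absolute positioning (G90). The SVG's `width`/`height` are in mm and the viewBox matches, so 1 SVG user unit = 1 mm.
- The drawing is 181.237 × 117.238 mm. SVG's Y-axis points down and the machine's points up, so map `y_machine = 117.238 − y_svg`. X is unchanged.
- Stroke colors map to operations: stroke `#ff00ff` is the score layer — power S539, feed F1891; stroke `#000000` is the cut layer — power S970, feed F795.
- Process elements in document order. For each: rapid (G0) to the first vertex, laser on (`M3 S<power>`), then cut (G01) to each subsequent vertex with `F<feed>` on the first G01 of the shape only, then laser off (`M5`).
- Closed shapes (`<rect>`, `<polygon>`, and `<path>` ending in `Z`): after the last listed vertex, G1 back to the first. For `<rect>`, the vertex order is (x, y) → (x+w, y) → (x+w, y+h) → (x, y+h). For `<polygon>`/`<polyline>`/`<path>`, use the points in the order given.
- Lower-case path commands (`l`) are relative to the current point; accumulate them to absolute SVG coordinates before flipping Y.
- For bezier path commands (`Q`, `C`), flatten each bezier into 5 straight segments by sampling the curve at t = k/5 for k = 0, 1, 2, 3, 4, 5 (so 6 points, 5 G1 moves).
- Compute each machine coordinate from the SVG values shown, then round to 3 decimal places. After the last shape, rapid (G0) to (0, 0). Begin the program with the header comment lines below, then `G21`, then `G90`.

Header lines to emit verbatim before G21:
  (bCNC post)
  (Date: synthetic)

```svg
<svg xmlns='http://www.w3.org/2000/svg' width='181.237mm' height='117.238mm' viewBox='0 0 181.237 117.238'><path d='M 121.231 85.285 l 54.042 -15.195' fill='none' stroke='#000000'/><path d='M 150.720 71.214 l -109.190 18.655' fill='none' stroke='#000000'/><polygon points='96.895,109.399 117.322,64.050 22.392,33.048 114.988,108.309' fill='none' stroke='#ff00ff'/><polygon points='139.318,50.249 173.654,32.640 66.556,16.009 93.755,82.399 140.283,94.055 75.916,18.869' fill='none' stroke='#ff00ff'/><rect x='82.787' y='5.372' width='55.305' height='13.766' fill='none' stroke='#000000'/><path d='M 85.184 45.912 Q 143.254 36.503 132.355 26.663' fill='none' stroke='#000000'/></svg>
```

(bCNC post)
(Date: synthetic)
G21
G90
G0 X121.231 Y31.953
M3 S970
G01 X175.273 Y47.148 F795
M5
G0 X150.720 Y46.024
M3 S970
G01 X41.530 Y27.369 F795
M5
G0 X96.895 Y7.839
M3 S539
G01 X117.322 Y53.188 F1891
G01 X22.392 Y84.190
G01 X114.988 Y8.929
G01 X96.895 Y7.839
M5
G0 X139.318 Y66.989
M3 S539
G01 X173.654 Y84.598 F1891
G01 X66.556 Y101.229
G01 X93.755 Y34.839
G01 X140.283 Y23.183
G01 X75.916 Y98.369
G01 X139.318 Y66.989
M5
G0 X82.787 Y111.866
M3 S970
G01 X138.092 Y111.866 F795
G01 X138.092 Y98.100
G01 X82.787 Y98.100
G01 X82.787 Y111.866
M5
G0 X85.184 Y71.326
M3 S970
G01 X105.653 Y75.107 F795
G01 X120.605 Y78.922
G01 X130.039 Y82.772
G01 X133.956 Y86.656
G01 X132.355 Y90.575
M5
G0 X0.000 Y0.000

Since the viewBox matches the mm dimensions, user units are millimetres directly. The only transform is the Y-flip y_m = 117.238 − y_svg.

Shape 1 is a line segment drawn with `<path>`. Its stroke #000000 means cut at S970, F795. After flipping Y the toolpath is (121.231,31.953) → (175.273,47.148).

Shape 2 is a line segment drawn with `<path>`. Its stroke #000000 means cut at S970, F795. After flipping Y the toolpath is (150.720,46.024) → (41.530,27.369).

Shape 3 is a closed polygon drawn with `<polygon>`. Its stroke #ff00ff means score at S539, F1891. After flipping Y the toolpath is (96.895,7.839) → (117.322,53.188) → (22.392,84.190) → (114.988,8.929) → (96.895,7.839), returning to the start.

Shape 4 is a closed polygon drawn with `<polygon>`. Its stroke #ff00ff means score at S539, F1891. After flipping Y the toolpath is (139.318,66.989) → (173.654,84.598) → (66.556,101.229) → (93.755,34.839) → (140.283,23.183) → (75.916,98.369) → (139.318,66.989), returning to the start.

Shape 5 is a rectangle drawn with `<rect>`. Its stroke #000000 means cut at S970, F795. After flipping Y the toolpath is (82.787,111.866) → (138.092,111.866) → (138.092,98.100) → (82.787,98.100) → (82.787,111.866), returning to the start.

Shape 6 is a quadratic bezier drawn with `<path>`. Its stroke #000000 means cut at S970, F795. After flipping Y the toolpath is (85.184,71.326) → (105.653,75.107) → (120.605,78.922) → (130.039,82.772) → (133.956,86.656) → (132.355,90.575).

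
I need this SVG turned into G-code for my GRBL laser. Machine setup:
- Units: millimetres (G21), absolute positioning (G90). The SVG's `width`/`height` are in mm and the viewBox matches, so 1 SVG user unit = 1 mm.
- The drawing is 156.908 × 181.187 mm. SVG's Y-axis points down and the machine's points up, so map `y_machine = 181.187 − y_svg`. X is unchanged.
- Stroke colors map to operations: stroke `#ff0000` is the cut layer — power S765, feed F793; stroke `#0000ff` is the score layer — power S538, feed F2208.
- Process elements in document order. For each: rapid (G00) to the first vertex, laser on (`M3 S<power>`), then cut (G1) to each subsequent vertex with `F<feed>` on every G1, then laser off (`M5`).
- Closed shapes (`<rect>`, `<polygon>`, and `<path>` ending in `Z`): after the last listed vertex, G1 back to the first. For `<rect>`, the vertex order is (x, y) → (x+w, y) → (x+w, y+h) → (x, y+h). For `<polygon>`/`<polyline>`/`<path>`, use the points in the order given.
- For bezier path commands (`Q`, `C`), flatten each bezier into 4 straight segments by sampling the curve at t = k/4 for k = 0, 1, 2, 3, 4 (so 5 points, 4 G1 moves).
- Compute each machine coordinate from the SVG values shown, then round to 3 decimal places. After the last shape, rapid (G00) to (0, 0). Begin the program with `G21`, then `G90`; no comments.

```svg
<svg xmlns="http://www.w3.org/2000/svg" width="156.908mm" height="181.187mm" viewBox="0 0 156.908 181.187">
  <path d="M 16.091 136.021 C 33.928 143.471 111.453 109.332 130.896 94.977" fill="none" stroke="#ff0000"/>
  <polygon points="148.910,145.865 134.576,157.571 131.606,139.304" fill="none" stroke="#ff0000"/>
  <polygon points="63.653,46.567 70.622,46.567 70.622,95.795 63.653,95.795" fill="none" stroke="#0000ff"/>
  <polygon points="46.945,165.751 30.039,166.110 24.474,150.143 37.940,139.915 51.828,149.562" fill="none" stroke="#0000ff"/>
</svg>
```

Since the viewBox matches the mm dimensions, user units are millimetres directly. The only transform is the Y-flip y_m = 181.187 − y_svg.

Shape 1 is a cubic bezier drawn with `<path>`. Its stroke #ff0000 means cut at S765, F793. After flipping Y the toolpath is (16.091,45.166) → (38.820,46.417) → (72.891,57.511) → (107.264,72.693) → (130.896,86.210).

Shape 2 is a regular polygon drawn with `<polygon>`. Its stroke #ff0000 means cut at S765, F793. After flipping Y the toolpath is (148.910,35.322) → (134.576,23.616) → (131.606,41.883) → (148.910,35.322), returning to the start.

Shape 3 is a rectangle drawn with `<polygon>`. Its stroke #0000ff means score at S538, F2208. After flipping Y the toolpath is (63.653,134.620) → (70.622,134.620) → (70.622,85.392) → (63.653,85.392) → (63.653,134.620), returning to the start.

Shape 4 is a regular polygon drawn with `<polygon>`. Its stroke #0000ff means score at S538, F2208. After flipping Y the toolpath is (46.945,15.436) → (30.039,15.077) → (24.474,31.044) → (37.940,41.272) → (51.828,31.625) → (46.945,15.436), returning to the start.

G21
G90
G00 X16.091 Y45.166
M3 S765
G1 X38.820 Y46.417 F793
G1 X72.891 Y57.511 F793
G1 X107.264 Y72.693 F793
G1 X130.896 Y86.210 F793
M5
G00 X148.910 Y35.322
M3 S765
G1 X134.576 Y23.616 F793
G1 X131.606 Y41.883 F793
G1 X148.910 Y35.322 F793
M5
G00 X63.653 Y134.620
M3 S538
G1 X70.622 Y134.620 F2208
G1 X70.622 Y85.392 F2208
G1 X63.653 Y85.392 F2208
G1 X63.653 Y134.620 F2208
M5
G00 X46.945 Y15.436
M3 S538
G1 X30.039 Y15.077 F2208
G1 X24.474 Y31.044 F2208
G1 X37.940 Y41.272 F2208
G1 X51.828 Y31.625 F2208
G1 X46.945 Y15.436 F2208
M5
G00 X0.000 Y0.000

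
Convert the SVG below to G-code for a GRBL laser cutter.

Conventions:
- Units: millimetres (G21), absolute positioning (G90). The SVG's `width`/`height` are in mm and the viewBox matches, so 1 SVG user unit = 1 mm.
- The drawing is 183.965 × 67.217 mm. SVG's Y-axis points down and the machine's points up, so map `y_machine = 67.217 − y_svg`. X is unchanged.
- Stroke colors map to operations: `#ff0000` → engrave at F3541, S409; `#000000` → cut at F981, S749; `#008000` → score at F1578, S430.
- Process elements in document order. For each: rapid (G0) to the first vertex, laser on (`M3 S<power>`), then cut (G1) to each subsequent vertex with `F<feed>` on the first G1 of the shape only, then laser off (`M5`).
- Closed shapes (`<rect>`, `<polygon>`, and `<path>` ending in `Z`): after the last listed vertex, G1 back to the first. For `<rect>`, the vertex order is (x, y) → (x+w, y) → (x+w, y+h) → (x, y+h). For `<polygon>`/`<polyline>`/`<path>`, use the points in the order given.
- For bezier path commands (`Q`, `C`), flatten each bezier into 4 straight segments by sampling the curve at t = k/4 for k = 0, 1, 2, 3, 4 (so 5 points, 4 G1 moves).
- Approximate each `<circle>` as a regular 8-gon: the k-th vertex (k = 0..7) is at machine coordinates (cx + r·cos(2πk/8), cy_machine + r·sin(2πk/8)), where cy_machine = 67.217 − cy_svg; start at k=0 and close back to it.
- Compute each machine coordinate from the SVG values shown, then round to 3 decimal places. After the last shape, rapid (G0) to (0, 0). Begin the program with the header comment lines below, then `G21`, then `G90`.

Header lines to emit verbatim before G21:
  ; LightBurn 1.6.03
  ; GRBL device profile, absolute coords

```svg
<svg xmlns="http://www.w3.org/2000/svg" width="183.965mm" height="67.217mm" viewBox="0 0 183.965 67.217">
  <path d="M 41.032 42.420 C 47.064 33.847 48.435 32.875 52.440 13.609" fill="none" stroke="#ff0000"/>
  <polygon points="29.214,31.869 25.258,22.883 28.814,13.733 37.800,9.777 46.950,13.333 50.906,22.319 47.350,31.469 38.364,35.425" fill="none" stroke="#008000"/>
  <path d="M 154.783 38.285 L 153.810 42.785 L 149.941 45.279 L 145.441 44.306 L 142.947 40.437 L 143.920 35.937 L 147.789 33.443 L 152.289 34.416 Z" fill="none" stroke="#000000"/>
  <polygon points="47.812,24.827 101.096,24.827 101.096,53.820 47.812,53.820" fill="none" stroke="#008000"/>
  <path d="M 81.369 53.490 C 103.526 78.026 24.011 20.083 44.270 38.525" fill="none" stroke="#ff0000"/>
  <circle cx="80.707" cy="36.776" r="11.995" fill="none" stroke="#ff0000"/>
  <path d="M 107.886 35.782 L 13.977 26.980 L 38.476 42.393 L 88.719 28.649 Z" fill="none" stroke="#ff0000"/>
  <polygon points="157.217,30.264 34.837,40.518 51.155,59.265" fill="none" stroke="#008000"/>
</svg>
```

; LightBurn 1.6.03
; GRBL device profile, absolute coords
G21
G90
G0 X41.032 Y24.797
M3 S409
G1 X44.796 Y30.206 F3541
G1 X47.496 Y35.193
G1 X49.816 Y42.184
G1 X52.440 Y53.608
M5
G0 X29.214 Y35.348
M3 S430
G1 X25.258 Y44.334 F1578
G1 X28.814 Y53.484
G1 X37.800 Y57.440
G1 X46.950 Y53.884
G1 X50.906 Y44.898
G1 X47.350 Y35.748
G1 X38.364 Y31.792
G1 X29.214 Y35.348
M5
G0 X154.783 Y28.932
M3 S749
G1 X153.810 Y24.432 F981
G1 X149.941 Y21.938
G1 X145.441 Y22.911
G1 X142.947 Y26.780
G1 X143.920 Y31.280
G1 X147.789 Y33.774
G1 X152.289 Y32.801
G1 X154.783 Y28.932
M5
G0 X47.812 Y42.390
M3 S430
G1 X101.096 Y42.390 F1578
G1 X101.096 Y13.397
G1 X47.812 Y13.397
G1 X47.812 Y42.390
M5
G0 X81.369 Y13.727
M3 S409
G1 X82.071 Y8.308 F3541
G1 X63.531 Y18.924
G1 X44.636 Y30.684
G1 X44.270 Y28.692
M5
G0 X92.702 Y30.441
M3 S409
G1 X89.189 Y38.923 F3541
G1 X80.707 Y42.436
G1 X72.225 Y38.923
G1 X68.712 Y30.441
G1 X72.225 Y21.959
G1 X80.707 Y18.446
G1 X89.189 Y21.959
G1 X92.702 Y30.441
M5
G0 X107.886 Y31.435
M3 S409
G1 X13.977 Y40.237 F3541
G1 X38.476 Y24.824
G1 X88.719 Y38.568
G1 X107.886 Y31.435
M5
G0 X157.217 Y36.953
M3 S430
G1 X34.837 Y26.699 F1578
G1 X51.155 Y7.952
G1 X157.217 Y36.953
M5
G0 X0.000 Y0.000

viewBox `0 0 183.965 67.217` with mm width/height → 1 unit = 1 mm. Flip: y_m = 67.217 − y_svg.

**Shape 1** — `<path>` cubic bezier, stroke `#ff0000` → engrave (S409, F3541). Control points (SVG): P0=(41.032,42.420), P1=(47.064,33.847), P2=(48.435,32.875), P3=(52.440,13.609); sampled at t=k/4. Machine vertices: (41.032,24.797) → (44.796,30.206) → (47.496,35.193) → (49.816,42.184) → (52.440,53.608). Open path.

**Shape 2** — `<polygon>` regular polygon, stroke `#008000` → score (S430, F1578). Machine vertices: (29.214,35.348) → (25.258,44.334) → (28.814,53.484) → (37.800,57.440) → (46.950,53.884) → (50.906,44.898) → (47.350,35.748) → (38.364,31.792) → (29.214,35.348). Closed: final G1 returns to the first vertex.

**Shape 3** — `<path>` regular polygon, stroke `#000000` → cut (S749, F981). Machine vertices: (154.783,28.932) → (153.810,24.432) → (149.941,21.938) → (145.441,22.911) → (142.947,26.780) → (143.920,31.280) → (147.789,33.774) → (152.289,32.801) → (154.783,28.932). Closed: final G1 returns to the first vertex.

**Shape 4** — `<polygon>` rectangle, stroke `#008000` → score (S430, F1578). Machine vertices: (47.812,42.390) → (101.096,42.390) → (101.096,13.397) → (47.812,13.397) → (47.812,42.390). Closed: final G1 returns to the first vertex.

**Shape 5** — `<path>` cubic bezier, stroke `#ff0000` → engrave (S409, F3541). Control points (SVG): P0=(81.369,53.490), P1=(103.526,78.026), P2=(24.011,20.083), P3=(44.270,38.525); sampled at t=k/4. Machine vertices: (81.369,13.727) → (82.071,8.308) → (63.531,18.924) → (44.636,30.684) → (44.270,28.692). Open path.

**Shape 6** — `<circle>` circle, stroke `#ff0000` → engrave (S409, F3541). Machine vertices: (92.702,30.441) → (89.189,38.923) → (80.707,42.436) → (72.225,38.923) → (68.712,30.441) → (72.225,21.959) → (80.707,18.446) → (89.189,21.959) → (92.702,30.441). Closed: final G1 returns to the first vertex.

**Shape 7** — `<path>` closed polygon, stroke `#ff0000` → engrave (S409, F3541). Machine vertices: (107.886,31.435) → (13.977,40.237) → (38.476,24.824) → (88.719,38.568) → (107.886,31.435). Closed: final G1 returns to the first vertex.

**Shape 8** — `<polygon>` closed polygon, stroke `#008000` → score (S430, F1578). Machine vertices: (157.217,36.953) → (34.837,26.699) → (51.155,7.952) → (157.217,36.953). Closed: final G1 returns to the first vertex.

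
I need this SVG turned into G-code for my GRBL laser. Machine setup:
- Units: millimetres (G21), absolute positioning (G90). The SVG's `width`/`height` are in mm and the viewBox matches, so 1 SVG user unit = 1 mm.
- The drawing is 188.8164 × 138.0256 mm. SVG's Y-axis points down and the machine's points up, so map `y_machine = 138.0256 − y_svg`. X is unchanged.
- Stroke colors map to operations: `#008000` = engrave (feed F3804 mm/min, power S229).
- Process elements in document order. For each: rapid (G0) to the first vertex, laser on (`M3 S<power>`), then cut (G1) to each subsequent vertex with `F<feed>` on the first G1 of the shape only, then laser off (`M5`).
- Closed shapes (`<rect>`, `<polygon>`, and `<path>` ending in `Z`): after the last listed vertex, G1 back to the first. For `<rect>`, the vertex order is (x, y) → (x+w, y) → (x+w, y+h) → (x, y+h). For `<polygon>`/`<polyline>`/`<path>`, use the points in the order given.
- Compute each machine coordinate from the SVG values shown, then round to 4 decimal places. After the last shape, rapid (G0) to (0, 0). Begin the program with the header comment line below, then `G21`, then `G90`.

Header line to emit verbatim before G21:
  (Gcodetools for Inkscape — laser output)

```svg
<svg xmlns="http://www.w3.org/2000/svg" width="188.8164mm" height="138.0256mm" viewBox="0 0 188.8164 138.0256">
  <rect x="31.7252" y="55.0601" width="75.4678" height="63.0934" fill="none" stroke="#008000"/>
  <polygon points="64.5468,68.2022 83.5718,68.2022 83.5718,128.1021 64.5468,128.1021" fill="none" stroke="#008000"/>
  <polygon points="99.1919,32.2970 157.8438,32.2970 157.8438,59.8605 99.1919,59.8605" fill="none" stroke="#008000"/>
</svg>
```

(Gcodetools for Inkscape — laser output)
G21
G90
G0 X31.7252 Y82.9655
M3 S229
G1 X107.1930 Y82.9655 F3804
G1 X107.1930 Y19.8721
G1 X31.7252 Y19.8721
G1 X31.7252 Y82.9655
M5
G0 X64.5468 Y69.8234
M3 S229
G1 X83.5718 Y69.8234 F3804
G1 X83.5718 Y9.9235
G1 X64.5468 Y9.9235
G1 X64.5468 Y69.8234
M5
G0 X99.1919 Y105.7286
M3 S229
G1 X157.8438 Y105.7286 F3804
G1 X157.8438 Y78.1651
G1 X99.1919 Y78.1651
G1 X99.1919 Y105.7286
M5
G0 X0.0000 Y0.0000

Since the viewBox matches the mm dimensions, user units are millimetres directly. The only transform is the Y-flip y_m = 138.0256 − y_svg.

Shape 1 is a rectangle drawn with `<rect>`. Its stroke #008000 means engrave at S229, F3804. After flipping Y the toolpath is (31.7252,82.9655) → (107.1930,82.9655) → (107.1930,19.8721) → (31.7252,19.8721) → (31.7252,82.9655), returning to the start.

Shape 2 is a rectangle drawn with `<polygon>`. Its stroke #008000 means engrave at S229, F3804. After flipping Y the toolpath is (64.5468,69.8234) → (83.5718,69.8234) → (83.5718,9.9235) → (64.5468,9.9235) → (64.5468,69.8234), returning to the start.

Shape 3 is a rectangle drawn with `<polygon>`. Its stroke #008000 means engrave at S229, F3804. After flipping Y the toolpath is (99.1919,105.7286) → (157.8438,105.7286) → (157.8438,78.1651) → (99.1919,78.1651) → (99.1919,105.7286), returning to the start.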